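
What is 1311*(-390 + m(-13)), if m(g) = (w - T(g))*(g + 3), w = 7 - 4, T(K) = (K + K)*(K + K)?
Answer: 8311740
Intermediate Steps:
T(K) = 4*K**2 (T(K) = (2*K)*(2*K) = 4*K**2)
w = 3
m(g) = (3 + g)*(3 - 4*g**2) (m(g) = (3 - 4*g**2)*(g + 3) = (3 - 4*g**2)*(3 + g) = (3 + g)*(3 - 4*g**2))
1311*(-390 + m(-13)) = 1311*(-390 + (9 - 12*(-13)**2 - 4*(-13)**3 + 3*(-13))) = 1311*(-390 + (9 - 12*169 - 4*(-2197) - 39)) = 1311*(-390 + (9 - 2028 + 8788 - 39)) = 1311*(-390 + 6730) = 1311*6340 = 8311740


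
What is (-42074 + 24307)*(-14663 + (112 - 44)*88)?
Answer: 154199793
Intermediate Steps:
(-42074 + 24307)*(-14663 + (112 - 44)*88) = -17767*(-14663 + 68*88) = -17767*(-14663 + 5984) = -17767*(-8679) = 154199793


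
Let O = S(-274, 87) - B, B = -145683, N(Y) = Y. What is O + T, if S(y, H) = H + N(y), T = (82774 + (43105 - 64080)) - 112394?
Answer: 94901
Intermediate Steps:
T = -50595 (T = (82774 - 20975) - 112394 = 61799 - 112394 = -50595)
S(y, H) = H + y
O = 145496 (O = (87 - 274) - 1*(-145683) = -187 + 145683 = 145496)
O + T = 145496 - 50595 = 94901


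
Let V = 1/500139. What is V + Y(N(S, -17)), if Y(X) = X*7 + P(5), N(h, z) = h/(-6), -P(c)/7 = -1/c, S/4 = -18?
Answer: 213559358/2500695 ≈ 85.400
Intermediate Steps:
S = -72 (S = 4*(-18) = -72)
P(c) = 7/c (P(c) = -(-7)/c = 7/c)
N(h, z) = -h/6 (N(h, z) = h*(-⅙) = -h/6)
Y(X) = 7/5 + 7*X (Y(X) = X*7 + 7/5 = 7*X + 7*(⅕) = 7*X + 7/5 = 7/5 + 7*X)
V = 1/500139 ≈ 1.9994e-6
V + Y(N(S, -17)) = 1/500139 + (7/5 + 7*(-⅙*(-72))) = 1/500139 + (7/5 + 7*12) = 1/500139 + (7/5 + 84) = 1/500139 + 427/5 = 213559358/2500695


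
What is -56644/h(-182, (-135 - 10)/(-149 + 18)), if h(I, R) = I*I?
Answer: -289/169 ≈ -1.7101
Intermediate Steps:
h(I, R) = I²
-56644/h(-182, (-135 - 10)/(-149 + 18)) = -56644/((-182)²) = -56644/33124 = -56644*1/33124 = -289/169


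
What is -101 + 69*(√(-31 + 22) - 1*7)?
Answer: -584 + 207*I ≈ -584.0 + 207.0*I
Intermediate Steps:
-101 + 69*(√(-31 + 22) - 1*7) = -101 + 69*(√(-9) - 7) = -101 + 69*(3*I - 7) = -101 + 69*(-7 + 3*I) = -101 + (-483 + 207*I) = -584 + 207*I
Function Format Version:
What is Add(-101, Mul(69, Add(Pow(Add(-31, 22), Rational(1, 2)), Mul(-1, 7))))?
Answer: Add(-584, Mul(207, I)) ≈ Add(-584.00, Mul(207.00, I))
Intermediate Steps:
Add(-101, Mul(69, Add(Pow(Add(-31, 22), Rational(1, 2)), Mul(-1, 7)))) = Add(-101, Mul(69, Add(Pow(-9, Rational(1, 2)), -7))) = Add(-101, Mul(69, Add(Mul(3, I), -7))) = Add(-101, Mul(69, Add(-7, Mul(3, I)))) = Add(-101, Add(-483, Mul(207, I))) = Add(-584, Mul(207, I))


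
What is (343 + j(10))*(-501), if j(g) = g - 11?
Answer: -171342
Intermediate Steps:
j(g) = -11 + g
(343 + j(10))*(-501) = (343 + (-11 + 10))*(-501) = (343 - 1)*(-501) = 342*(-501) = -171342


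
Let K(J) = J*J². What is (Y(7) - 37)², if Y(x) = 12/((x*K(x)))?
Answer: 7889880625/5764801 ≈ 1368.6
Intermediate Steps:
K(J) = J³
Y(x) = 12/x⁴ (Y(x) = 12/((x*x³)) = 12/(x⁴) = 12/x⁴)
(Y(7) - 37)² = (12/7⁴ - 37)² = (12*(1/2401) - 37)² = (12/2401 - 37)² = (-88825/2401)² = 7889880625/5764801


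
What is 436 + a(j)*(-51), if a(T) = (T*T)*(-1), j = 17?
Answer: 15175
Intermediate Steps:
a(T) = -T² (a(T) = T²*(-1) = -T²)
436 + a(j)*(-51) = 436 - 1*17²*(-51) = 436 - 1*289*(-51) = 436 - 289*(-51) = 436 + 14739 = 15175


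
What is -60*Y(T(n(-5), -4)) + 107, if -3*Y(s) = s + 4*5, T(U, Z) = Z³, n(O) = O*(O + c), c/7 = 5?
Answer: -773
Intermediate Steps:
c = 35 (c = 7*5 = 35)
n(O) = O*(35 + O) (n(O) = O*(O + 35) = O*(35 + O))
Y(s) = -20/3 - s/3 (Y(s) = -(s + 4*5)/3 = -(s + 20)/3 = -(20 + s)/3 = -20/3 - s/3)
-60*Y(T(n(-5), -4)) + 107 = -60*(-20/3 - ⅓*(-4)³) + 107 = -60*(-20/3 - ⅓*(-64)) + 107 = -60*(-20/3 + 64/3) + 107 = -60*44/3 + 107 = -880 + 107 = -773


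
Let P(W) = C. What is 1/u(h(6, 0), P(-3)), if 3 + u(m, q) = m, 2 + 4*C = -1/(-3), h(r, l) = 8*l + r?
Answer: ⅓ ≈ 0.33333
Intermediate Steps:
h(r, l) = r + 8*l
C = -5/12 (C = -½ + (-1/(-3))/4 = -½ + (-1*(-⅓))/4 = -½ + (¼)*(⅓) = -½ + 1/12 = -5/12 ≈ -0.41667)
P(W) = -5/12
u(m, q) = -3 + m
1/u(h(6, 0), P(-3)) = 1/(-3 + (6 + 8*0)) = 1/(-3 + (6 + 0)) = 1/(-3 + 6) = 1/3 = ⅓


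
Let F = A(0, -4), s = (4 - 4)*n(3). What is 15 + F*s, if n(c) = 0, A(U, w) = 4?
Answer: 15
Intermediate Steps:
s = 0 (s = (4 - 4)*0 = 0*0 = 0)
F = 4
15 + F*s = 15 + 4*0 = 15 + 0 = 15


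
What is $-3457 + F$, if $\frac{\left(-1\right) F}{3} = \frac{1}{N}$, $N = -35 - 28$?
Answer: $- \frac{72596}{21} \approx -3457.0$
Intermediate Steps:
$N = -63$ ($N = -35 - 28 = -63$)
$F = \frac{1}{21}$ ($F = - \frac{3}{-63} = \left(-3\right) \left(- \frac{1}{63}\right) = \frac{1}{21} \approx 0.047619$)
$-3457 + F = -3457 + \frac{1}{21} = - \frac{72596}{21}$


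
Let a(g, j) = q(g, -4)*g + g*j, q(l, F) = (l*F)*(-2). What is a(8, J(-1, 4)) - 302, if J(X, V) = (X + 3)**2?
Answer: 242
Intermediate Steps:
q(l, F) = -2*F*l (q(l, F) = (F*l)*(-2) = -2*F*l)
J(X, V) = (3 + X)**2
a(g, j) = 8*g**2 + g*j (a(g, j) = (-2*(-4)*g)*g + g*j = (8*g)*g + g*j = 8*g**2 + g*j)
a(8, J(-1, 4)) - 302 = 8*((3 - 1)**2 + 8*8) - 302 = 8*(2**2 + 64) - 302 = 8*(4 + 64) - 302 = 8*68 - 302 = 544 - 302 = 242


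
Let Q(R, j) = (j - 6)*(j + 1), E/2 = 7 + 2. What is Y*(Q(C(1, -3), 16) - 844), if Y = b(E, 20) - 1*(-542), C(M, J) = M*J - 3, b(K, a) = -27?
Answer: -347110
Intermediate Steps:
E = 18 (E = 2*(7 + 2) = 2*9 = 18)
C(M, J) = -3 + J*M (C(M, J) = J*M - 3 = -3 + J*M)
Q(R, j) = (1 + j)*(-6 + j) (Q(R, j) = (-6 + j)*(1 + j) = (1 + j)*(-6 + j))
Y = 515 (Y = -27 - 1*(-542) = -27 + 542 = 515)
Y*(Q(C(1, -3), 16) - 844) = 515*((-6 + 16² - 5*16) - 844) = 515*((-6 + 256 - 80) - 844) = 515*(170 - 844) = 515*(-674) = -347110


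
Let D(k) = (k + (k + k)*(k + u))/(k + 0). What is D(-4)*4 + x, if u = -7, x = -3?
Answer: -87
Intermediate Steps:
D(k) = (k + 2*k*(-7 + k))/k (D(k) = (k + (k + k)*(k - 7))/(k + 0) = (k + (2*k)*(-7 + k))/k = (k + 2*k*(-7 + k))/k)
D(-4)*4 + x = (-13 + 2*(-4))*4 - 3 = (-13 - 8)*4 - 3 = -21*4 - 3 = -84 - 3 = -87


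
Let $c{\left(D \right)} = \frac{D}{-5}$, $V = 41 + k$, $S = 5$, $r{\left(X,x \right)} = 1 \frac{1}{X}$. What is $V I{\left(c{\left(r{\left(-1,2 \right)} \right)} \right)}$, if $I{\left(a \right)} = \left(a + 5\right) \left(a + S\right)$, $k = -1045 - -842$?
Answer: $- \frac{109512}{25} \approx -4380.5$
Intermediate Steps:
$k = -203$ ($k = -1045 + 842 = -203$)
$r{\left(X,x \right)} = \frac{1}{X}$
$V = -162$ ($V = 41 - 203 = -162$)
$c{\left(D \right)} = - \frac{D}{5}$ ($c{\left(D \right)} = D \left(- \frac{1}{5}\right) = - \frac{D}{5}$)
$I{\left(a \right)} = \left(5 + a\right)^{2}$ ($I{\left(a \right)} = \left(a + 5\right) \left(a + 5\right) = \left(5 + a\right) \left(5 + a\right) = \left(5 + a\right)^{2}$)
$V I{\left(c{\left(r{\left(-1,2 \right)} \right)} \right)} = - 162 \left(25 + \left(- \frac{1}{5 \left(-1\right)}\right)^{2} + 10 \left(- \frac{1}{5 \left(-1\right)}\right)\right) = - 162 \left(25 + \left(\left(- \frac{1}{5}\right) \left(-1\right)\right)^{2} + 10 \left(\left(- \frac{1}{5}\right) \left(-1\right)\right)\right) = - 162 \left(25 + \left(\frac{1}{5}\right)^{2} + 10 \cdot \frac{1}{5}\right) = - 162 \left(25 + \frac{1}{25} + 2\right) = \left(-162\right) \frac{676}{25} = - \frac{109512}{25}$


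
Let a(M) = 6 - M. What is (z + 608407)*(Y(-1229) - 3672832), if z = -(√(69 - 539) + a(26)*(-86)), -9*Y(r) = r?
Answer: -6684529743311/3 + 33054259*I*√470/9 ≈ -2.2282e+12 + 7.9622e+7*I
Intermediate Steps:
Y(r) = -r/9
z = -1720 - I*√470 (z = -(√(69 - 539) + (6 - 1*26)*(-86)) = -(√(-470) + (6 - 26)*(-86)) = -(I*√470 - 20*(-86)) = -(I*√470 + 1720) = -(1720 + I*√470) = -1720 - I*√470 ≈ -1720.0 - 21.679*I)
(z + 608407)*(Y(-1229) - 3672832) = ((-1720 - I*√470) + 608407)*(-⅑*(-1229) - 3672832) = (606687 - I*√470)*(1229/9 - 3672832) = (606687 - I*√470)*(-33054259/9) = -6684529743311/3 + 33054259*I*√470/9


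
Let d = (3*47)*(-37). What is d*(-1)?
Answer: 5217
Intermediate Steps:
d = -5217 (d = 141*(-37) = -5217)
d*(-1) = -5217*(-1) = 5217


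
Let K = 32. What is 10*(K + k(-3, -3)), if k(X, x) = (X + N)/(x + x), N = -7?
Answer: 1010/3 ≈ 336.67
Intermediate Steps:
k(X, x) = (-7 + X)/(2*x) (k(X, x) = (X - 7)/(x + x) = (-7 + X)/((2*x)) = (-7 + X)*(1/(2*x)) = (-7 + X)/(2*x))
10*(K + k(-3, -3)) = 10*(32 + (1/2)*(-7 - 3)/(-3)) = 10*(32 + (1/2)*(-1/3)*(-10)) = 10*(32 + 5/3) = 10*(101/3) = 1010/3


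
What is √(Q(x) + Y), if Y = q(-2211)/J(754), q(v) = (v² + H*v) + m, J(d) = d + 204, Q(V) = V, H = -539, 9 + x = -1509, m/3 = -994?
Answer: 2*√276803562/479 ≈ 69.467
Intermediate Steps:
m = -2982 (m = 3*(-994) = -2982)
x = -1518 (x = -9 - 1509 = -1518)
J(d) = 204 + d
q(v) = -2982 + v² - 539*v (q(v) = (v² - 539*v) - 2982 = -2982 + v² - 539*v)
Y = 3038634/479 (Y = (-2982 + (-2211)² - 539*(-2211))/(204 + 754) = (-2982 + 4888521 + 1191729)/958 = 6077268*(1/958) = 3038634/479 ≈ 6343.7)
√(Q(x) + Y) = √(-1518 + 3038634/479) = √(2311512/479) = 2*√276803562/479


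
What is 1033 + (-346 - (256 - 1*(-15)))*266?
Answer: -163089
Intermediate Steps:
1033 + (-346 - (256 - 1*(-15)))*266 = 1033 + (-346 - (256 + 15))*266 = 1033 + (-346 - 1*271)*266 = 1033 + (-346 - 271)*266 = 1033 - 617*266 = 1033 - 164122 = -163089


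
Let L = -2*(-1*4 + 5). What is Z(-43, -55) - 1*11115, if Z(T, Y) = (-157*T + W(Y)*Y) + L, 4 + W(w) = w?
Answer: -1121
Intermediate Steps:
W(w) = -4 + w
L = -2 (L = -2*(-4 + 5) = -2*1 = -2)
Z(T, Y) = -2 - 157*T + Y*(-4 + Y) (Z(T, Y) = (-157*T + (-4 + Y)*Y) - 2 = (-157*T + Y*(-4 + Y)) - 2 = -2 - 157*T + Y*(-4 + Y))
Z(-43, -55) - 1*11115 = (-2 - 157*(-43) - 55*(-4 - 55)) - 1*11115 = (-2 + 6751 - 55*(-59)) - 11115 = (-2 + 6751 + 3245) - 11115 = 9994 - 11115 = -1121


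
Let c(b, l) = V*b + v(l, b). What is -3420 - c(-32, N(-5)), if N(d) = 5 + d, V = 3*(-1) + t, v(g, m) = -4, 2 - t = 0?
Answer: -3448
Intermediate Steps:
t = 2 (t = 2 - 1*0 = 2 + 0 = 2)
V = -1 (V = 3*(-1) + 2 = -3 + 2 = -1)
c(b, l) = -4 - b (c(b, l) = -b - 4 = -4 - b)
-3420 - c(-32, N(-5)) = -3420 - (-4 - 1*(-32)) = -3420 - (-4 + 32) = -3420 - 1*28 = -3420 - 28 = -3448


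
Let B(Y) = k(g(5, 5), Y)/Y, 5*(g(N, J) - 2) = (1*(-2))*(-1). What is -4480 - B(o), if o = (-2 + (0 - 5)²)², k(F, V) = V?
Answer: -4481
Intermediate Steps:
g(N, J) = 12/5 (g(N, J) = 2 + ((1*(-2))*(-1))/5 = 2 + (-2*(-1))/5 = 2 + (⅕)*2 = 2 + ⅖ = 12/5)
o = 529 (o = (-2 + (-5)²)² = (-2 + 25)² = 23² = 529)
B(Y) = 1 (B(Y) = Y/Y = 1)
-4480 - B(o) = -4480 - 1*1 = -4480 - 1 = -4481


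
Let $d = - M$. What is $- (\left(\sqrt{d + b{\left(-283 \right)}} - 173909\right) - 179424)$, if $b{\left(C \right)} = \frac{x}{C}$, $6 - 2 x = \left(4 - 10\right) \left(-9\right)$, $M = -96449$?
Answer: $353333 - \frac{\sqrt{7724510753}}{283} \approx 3.5302 \cdot 10^{5}$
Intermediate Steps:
$x = -24$ ($x = 3 - \frac{\left(4 - 10\right) \left(-9\right)}{2} = 3 - \frac{\left(-6\right) \left(-9\right)}{2} = 3 - 27 = -24$)
$d = 96449$ ($d = \left(-1\right) \left(-96449\right) = 96449$)
$b{\left(C \right)} = - \frac{24}{C}$
$- (\left(\sqrt{d + b{\left(-283 \right)}} - 173909\right) - 179424) = - (\left(\sqrt{96449 - \frac{24}{-283}} - 173909\right) - 179424) = - (\left(\sqrt{96449 - - \frac{24}{283}} - 173909\right) - 179424) = - (\left(\sqrt{96449 + \frac{24}{283}} - 173909\right) - 179424) = - (\left(\sqrt{\frac{27295091}{283}} - 173909\right) - 179424) = - (\left(\frac{\sqrt{7724510753}}{283} - 173909\right) - 179424) = - (\left(-173909 + \frac{\sqrt{7724510753}}{283}\right) - 179424) = - (-353333 + \frac{\sqrt{7724510753}}{283}) = 353333 - \frac{\sqrt{7724510753}}{283}$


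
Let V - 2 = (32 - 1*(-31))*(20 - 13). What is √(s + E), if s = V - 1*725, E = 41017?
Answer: √40735 ≈ 201.83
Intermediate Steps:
V = 443 (V = 2 + (32 - 1*(-31))*(20 - 13) = 2 + (32 + 31)*7 = 2 + 63*7 = 2 + 441 = 443)
s = -282 (s = 443 - 1*725 = 443 - 725 = -282)
√(s + E) = √(-282 + 41017) = √40735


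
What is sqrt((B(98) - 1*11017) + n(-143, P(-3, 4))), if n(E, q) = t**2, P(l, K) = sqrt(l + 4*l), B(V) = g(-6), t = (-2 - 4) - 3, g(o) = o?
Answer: I*sqrt(10942) ≈ 104.6*I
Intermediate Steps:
t = -9 (t = -6 - 3 = -9)
B(V) = -6
P(l, K) = sqrt(5)*sqrt(l) (P(l, K) = sqrt(5*l) = sqrt(5)*sqrt(l))
n(E, q) = 81 (n(E, q) = (-9)**2 = 81)
sqrt((B(98) - 1*11017) + n(-143, P(-3, 4))) = sqrt((-6 - 1*11017) + 81) = sqrt((-6 - 11017) + 81) = sqrt(-11023 + 81) = sqrt(-10942) = I*sqrt(10942)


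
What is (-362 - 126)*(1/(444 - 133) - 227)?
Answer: 34450848/311 ≈ 1.1077e+5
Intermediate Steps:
(-362 - 126)*(1/(444 - 133) - 227) = -488*(1/311 - 227) = -488*(-70596/311) = 34450848/311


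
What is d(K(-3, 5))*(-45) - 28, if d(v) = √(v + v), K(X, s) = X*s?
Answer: -28 - 45*I*√30 ≈ -28.0 - 246.48*I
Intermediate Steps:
d(v) = √2*√v (d(v) = √(2*v) = √2*√v)
d(K(-3, 5))*(-45) - 28 = (√2*√(-3*5))*(-45) - 28 = (√2*√(-15))*(-45) - 28 = (√2*(I*√15))*(-45) - 28 = (I*√30)*(-45) - 28 = -45*I*√30 - 28 = -28 - 45*I*√30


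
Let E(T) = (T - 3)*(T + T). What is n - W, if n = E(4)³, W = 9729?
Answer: -9217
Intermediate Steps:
E(T) = 2*T*(-3 + T) (E(T) = (-3 + T)*(2*T) = 2*T*(-3 + T))
n = 512 (n = (2*4*(-3 + 4))³ = (2*4*1)³ = 8³ = 512)
n - W = 512 - 1*9729 = 512 - 9729 = -9217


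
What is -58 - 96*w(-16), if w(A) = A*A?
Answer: -24634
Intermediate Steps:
w(A) = A²
-58 - 96*w(-16) = -58 - 96*(-16)² = -58 - 96*256 = -58 - 24576 = -24634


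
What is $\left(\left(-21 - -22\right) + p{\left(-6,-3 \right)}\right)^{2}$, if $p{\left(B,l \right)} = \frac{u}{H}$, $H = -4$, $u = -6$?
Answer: $\frac{25}{4} \approx 6.25$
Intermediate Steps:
$p{\left(B,l \right)} = \frac{3}{2}$ ($p{\left(B,l \right)} = - \frac{6}{-4} = \left(-6\right) \left(- \frac{1}{4}\right) = \frac{3}{2}$)
$\left(\left(-21 - -22\right) + p{\left(-6,-3 \right)}\right)^{2} = \left(\left(-21 - -22\right) + \frac{3}{2}\right)^{2} = \left(\left(-21 + 22\right) + \frac{3}{2}\right)^{2} = \left(1 + \frac{3}{2}\right)^{2} = \left(\frac{5}{2}\right)^{2} = \frac{25}{4}$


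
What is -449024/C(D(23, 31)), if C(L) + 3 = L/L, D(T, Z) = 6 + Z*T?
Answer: 224512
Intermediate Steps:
D(T, Z) = 6 + T*Z
C(L) = -2 (C(L) = -3 + L/L = -3 + 1 = -2)
-449024/C(D(23, 31)) = -449024/(-2) = -449024*(-½) = 224512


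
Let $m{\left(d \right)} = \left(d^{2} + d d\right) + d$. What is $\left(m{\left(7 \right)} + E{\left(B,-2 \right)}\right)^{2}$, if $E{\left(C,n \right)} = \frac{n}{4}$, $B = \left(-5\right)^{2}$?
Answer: $\frac{43681}{4} \approx 10920.0$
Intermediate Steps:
$B = 25$
$E{\left(C,n \right)} = \frac{n}{4}$ ($E{\left(C,n \right)} = n \frac{1}{4} = \frac{n}{4}$)
$m{\left(d \right)} = d + 2 d^{2}$ ($m{\left(d \right)} = \left(d^{2} + d^{2}\right) + d = 2 d^{2} + d = d + 2 d^{2}$)
$\left(m{\left(7 \right)} + E{\left(B,-2 \right)}\right)^{2} = \left(7 \left(1 + 2 \cdot 7\right) + \frac{1}{4} \left(-2\right)\right)^{2} = \left(7 \left(1 + 14\right) - \frac{1}{2}\right)^{2} = \left(7 \cdot 15 - \frac{1}{2}\right)^{2} = \left(105 - \frac{1}{2}\right)^{2} = \left(\frac{209}{2}\right)^{2} = \frac{43681}{4}$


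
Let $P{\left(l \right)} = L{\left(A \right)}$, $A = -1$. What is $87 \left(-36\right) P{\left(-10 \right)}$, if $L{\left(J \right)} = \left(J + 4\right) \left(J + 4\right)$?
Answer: $-28188$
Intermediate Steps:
$L{\left(J \right)} = \left(4 + J\right)^{2}$ ($L{\left(J \right)} = \left(4 + J\right) \left(4 + J\right) = \left(4 + J\right)^{2}$)
$P{\left(l \right)} = 9$ ($P{\left(l \right)} = \left(4 - 1\right)^{2} = 3^{2} = 9$)
$87 \left(-36\right) P{\left(-10 \right)} = 87 \left(-36\right) 9 = \left(-3132\right) 9 = -28188$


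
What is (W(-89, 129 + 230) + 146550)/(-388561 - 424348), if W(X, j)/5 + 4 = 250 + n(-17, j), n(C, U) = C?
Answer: -147695/812909 ≈ -0.18169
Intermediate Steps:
W(X, j) = 1145 (W(X, j) = -20 + 5*(250 - 17) = -20 + 5*233 = -20 + 1165 = 1145)
(W(-89, 129 + 230) + 146550)/(-388561 - 424348) = (1145 + 146550)/(-388561 - 424348) = 147695/(-812909) = 147695*(-1/812909) = -147695/812909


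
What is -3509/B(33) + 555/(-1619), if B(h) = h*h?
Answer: -51946/14571 ≈ -3.5650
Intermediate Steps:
B(h) = h²
-3509/B(33) + 555/(-1619) = -3509/(33²) + 555/(-1619) = -3509/1089 + 555*(-1/1619) = -3509*1/1089 - 555/1619 = -29/9 - 555/1619 = -51946/14571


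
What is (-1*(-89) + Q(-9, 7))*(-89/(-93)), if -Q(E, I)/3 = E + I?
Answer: 8455/93 ≈ 90.914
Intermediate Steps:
Q(E, I) = -3*E - 3*I (Q(E, I) = -3*(E + I) = -3*E - 3*I)
(-1*(-89) + Q(-9, 7))*(-89/(-93)) = (-1*(-89) + (-3*(-9) - 3*7))*(-89/(-93)) = (89 + (27 - 21))*(-89*(-1/93)) = (89 + 6)*(89/93) = 95*(89/93) = 8455/93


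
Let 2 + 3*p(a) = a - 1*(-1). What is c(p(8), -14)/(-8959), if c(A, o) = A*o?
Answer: 98/26877 ≈ 0.0036462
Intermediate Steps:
p(a) = -⅓ + a/3 (p(a) = -⅔ + (a - 1*(-1))/3 = -⅔ + (a + 1)/3 = -⅔ + (1 + a)/3 = -⅔ + (⅓ + a/3) = -⅓ + a/3)
c(p(8), -14)/(-8959) = ((-⅓ + (⅓)*8)*(-14))/(-8959) = ((-⅓ + 8/3)*(-14))*(-1/8959) = ((7/3)*(-14))*(-1/8959) = -98/3*(-1/8959) = 98/26877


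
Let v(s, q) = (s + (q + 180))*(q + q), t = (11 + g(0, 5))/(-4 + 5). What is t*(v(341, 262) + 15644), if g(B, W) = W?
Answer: 6814976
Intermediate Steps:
t = 16 (t = (11 + 5)/(-4 + 5) = 16/1 = 16*1 = 16)
v(s, q) = 2*q*(180 + q + s) (v(s, q) = (s + (180 + q))*(2*q) = (180 + q + s)*(2*q) = 2*q*(180 + q + s))
t*(v(341, 262) + 15644) = 16*(2*262*(180 + 262 + 341) + 15644) = 16*(2*262*783 + 15644) = 16*(410292 + 15644) = 16*425936 = 6814976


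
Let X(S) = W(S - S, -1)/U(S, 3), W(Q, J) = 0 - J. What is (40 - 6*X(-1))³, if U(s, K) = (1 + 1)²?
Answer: 456533/8 ≈ 57067.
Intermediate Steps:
W(Q, J) = -J
U(s, K) = 4 (U(s, K) = 2² = 4)
X(S) = ¼ (X(S) = -1*(-1)/4 = 1*(¼) = ¼)
(40 - 6*X(-1))³ = (40 - 6/4)³ = (40 - 1*3/2)³ = (40 - 3/2)³ = (77/2)³ = 456533/8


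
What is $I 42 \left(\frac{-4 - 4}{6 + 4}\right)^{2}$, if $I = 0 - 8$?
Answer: $- \frac{5376}{25} \approx -215.04$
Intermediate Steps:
$I = -8$
$I 42 \left(\frac{-4 - 4}{6 + 4}\right)^{2} = \left(-8\right) 42 \left(\frac{-4 - 4}{6 + 4}\right)^{2} = - 336 \left(- \frac{8}{10}\right)^{2} = - 336 \left(\left(-8\right) \frac{1}{10}\right)^{2} = - 336 \left(- \frac{4}{5}\right)^{2} = \left(-336\right) \frac{16}{25} = - \frac{5376}{25}$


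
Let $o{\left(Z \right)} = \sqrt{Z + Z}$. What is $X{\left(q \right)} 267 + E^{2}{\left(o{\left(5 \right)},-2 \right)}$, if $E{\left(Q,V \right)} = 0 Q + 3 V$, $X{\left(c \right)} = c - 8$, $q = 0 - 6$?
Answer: $-3702$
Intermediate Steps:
$o{\left(Z \right)} = \sqrt{2} \sqrt{Z}$ ($o{\left(Z \right)} = \sqrt{2 Z} = \sqrt{2} \sqrt{Z}$)
$q = -6$
$X{\left(c \right)} = -8 + c$
$E{\left(Q,V \right)} = 3 V$ ($E{\left(Q,V \right)} = 0 + 3 V = 3 V$)
$X{\left(q \right)} 267 + E^{2}{\left(o{\left(5 \right)},-2 \right)} = \left(-8 - 6\right) 267 + \left(3 \left(-2\right)\right)^{2} = \left(-14\right) 267 + \left(-6\right)^{2} = -3738 + 36 = -3702$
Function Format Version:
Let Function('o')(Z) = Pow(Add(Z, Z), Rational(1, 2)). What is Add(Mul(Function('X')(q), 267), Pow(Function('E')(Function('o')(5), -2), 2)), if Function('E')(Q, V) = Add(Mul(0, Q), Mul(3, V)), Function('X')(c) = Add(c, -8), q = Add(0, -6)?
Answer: -3702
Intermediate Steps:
Function('o')(Z) = Mul(Pow(2, Rational(1, 2)), Pow(Z, Rational(1, 2))) (Function('o')(Z) = Pow(Mul(2, Z), Rational(1, 2)) = Mul(Pow(2, Rational(1, 2)), Pow(Z, Rational(1, 2))))
q = -6
Function('X')(c) = Add(-8, c)
Function('E')(Q, V) = Mul(3, V) (Function('E')(Q, V) = Add(0, Mul(3, V)) = Mul(3, V))
Add(Mul(Function('X')(q), 267), Pow(Function('E')(Function('o')(5), -2), 2)) = Add(Mul(Add(-8, -6), 267), Pow(Mul(3, -2), 2)) = Add(Mul(-14, 267), Pow(-6, 2)) = Add(-3738, 36) = -3702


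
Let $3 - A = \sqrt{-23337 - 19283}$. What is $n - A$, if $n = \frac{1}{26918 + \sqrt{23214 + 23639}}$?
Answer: $- \frac{2173568695}{724531871} - \frac{\sqrt{46853}}{724531871} + 2 i \sqrt{10655} \approx -3.0 + 206.45 i$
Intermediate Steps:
$A = 3 - 2 i \sqrt{10655}$ ($A = 3 - \sqrt{-23337 - 19283} = 3 - \sqrt{-42620} = 3 - 2 i \sqrt{10655} \approx 3.0 - 206.45 i$)
$n = \frac{1}{26918 + \sqrt{46853}} \approx 3.6853 \cdot 10^{-5}$
$n - A = \left(\frac{26918}{724531871} - \frac{\sqrt{46853}}{724531871}\right) - \left(3 - 2 i \sqrt{10655}\right) = - \frac{2173568695}{724531871} - \frac{\sqrt{46853}}{724531871} + 2 i \sqrt{10655}$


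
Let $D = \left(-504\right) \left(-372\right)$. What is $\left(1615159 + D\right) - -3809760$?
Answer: $5612407$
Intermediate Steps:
$D = 187488$
$\left(1615159 + D\right) - -3809760 = \left(1615159 + 187488\right) - -3809760 = 1802647 + 3809760 = 5612407$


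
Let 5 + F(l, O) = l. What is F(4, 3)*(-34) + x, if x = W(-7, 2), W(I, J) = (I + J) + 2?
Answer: 31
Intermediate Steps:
W(I, J) = 2 + I + J
F(l, O) = -5 + l
x = -3 (x = 2 - 7 + 2 = -3)
F(4, 3)*(-34) + x = (-5 + 4)*(-34) - 3 = -1*(-34) - 3 = 34 - 3 = 31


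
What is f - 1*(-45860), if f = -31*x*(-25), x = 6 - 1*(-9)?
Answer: 57485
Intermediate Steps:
x = 15 (x = 6 + 9 = 15)
f = 11625 (f = -31*15*(-25) = -465*(-25) = 11625)
f - 1*(-45860) = 11625 - 1*(-45860) = 11625 + 45860 = 57485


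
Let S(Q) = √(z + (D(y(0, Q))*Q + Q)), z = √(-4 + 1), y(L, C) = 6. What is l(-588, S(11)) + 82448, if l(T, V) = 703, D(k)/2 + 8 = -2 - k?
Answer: 83151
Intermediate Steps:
D(k) = -20 - 2*k (D(k) = -16 + 2*(-2 - k) = -16 + (-4 - 2*k) = -20 - 2*k)
z = I*√3 (z = √(-3) = I*√3 ≈ 1.732*I)
S(Q) = √(-31*Q + I*√3) (S(Q) = √(I*√3 + ((-20 - 2*6)*Q + Q)) = √(I*√3 + ((-20 - 12)*Q + Q)) = √(I*√3 + (-32*Q + Q)) = √(I*√3 - 31*Q) = √(-31*Q + I*√3))
l(-588, S(11)) + 82448 = 703 + 82448 = 83151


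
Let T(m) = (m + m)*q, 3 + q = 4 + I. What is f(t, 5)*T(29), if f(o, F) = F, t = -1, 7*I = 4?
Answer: 3190/7 ≈ 455.71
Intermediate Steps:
I = 4/7 (I = (1/7)*4 = 4/7 ≈ 0.57143)
q = 11/7 (q = -3 + (4 + 4/7) = -3 + 32/7 = 11/7 ≈ 1.5714)
T(m) = 22*m/7 (T(m) = (m + m)*(11/7) = (2*m)*(11/7) = 22*m/7)
f(t, 5)*T(29) = 5*((22/7)*29) = 5*(638/7) = 3190/7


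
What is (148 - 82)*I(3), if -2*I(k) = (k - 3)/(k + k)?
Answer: 0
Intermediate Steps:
I(k) = -(-3 + k)/(4*k) (I(k) = -(k - 3)/(2*(k + k)) = -(-3 + k)/(2*(2*k)) = -(-3 + k)*1/(2*k)/2 = -(-3 + k)/(4*k))
(148 - 82)*I(3) = (148 - 82)*((1/4)*(3 - 1*3)/3) = 66*((1/4)*(1/3)*(3 - 3)) = 66*((1/4)*(1/3)*0) = 66*0 = 0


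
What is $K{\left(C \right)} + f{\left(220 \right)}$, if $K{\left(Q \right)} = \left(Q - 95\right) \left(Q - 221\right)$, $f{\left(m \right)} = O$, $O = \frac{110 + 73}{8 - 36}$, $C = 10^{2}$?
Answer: $- \frac{17123}{28} \approx -611.54$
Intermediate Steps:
$C = 100$
$O = - \frac{183}{28}$ ($O = \frac{183}{-28} = 183 \left(- \frac{1}{28}\right) = - \frac{183}{28} \approx -6.5357$)
$f{\left(m \right)} = - \frac{183}{28}$
$K{\left(Q \right)} = \left(-221 + Q\right) \left(-95 + Q\right)$ ($K{\left(Q \right)} = \left(-95 + Q\right) \left(-221 + Q\right) = \left(-221 + Q\right) \left(-95 + Q\right)$)
$K{\left(C \right)} + f{\left(220 \right)} = \left(20995 + 100^{2} - 31600\right) - \frac{183}{28} = \left(20995 + 10000 - 31600\right) - \frac{183}{28} = -605 - \frac{183}{28} = - \frac{17123}{28}$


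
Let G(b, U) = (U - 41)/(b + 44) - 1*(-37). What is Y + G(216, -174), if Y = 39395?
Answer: 2050421/52 ≈ 39431.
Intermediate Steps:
G(b, U) = 37 + (-41 + U)/(44 + b) (G(b, U) = (-41 + U)/(44 + b) + 37 = 37 + (-41 + U)/(44 + b))
Y + G(216, -174) = 39395 + (1587 - 174 + 37*216)/(44 + 216) = 39395 + (1587 - 174 + 7992)/260 = 39395 + (1/260)*9405 = 39395 + 1881/52 = 2050421/52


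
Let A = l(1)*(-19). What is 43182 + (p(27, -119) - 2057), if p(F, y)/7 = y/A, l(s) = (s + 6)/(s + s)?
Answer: 781613/19 ≈ 41138.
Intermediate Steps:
l(s) = (6 + s)/(2*s) (l(s) = (6 + s)/((2*s)) = (6 + s)*(1/(2*s)) = (6 + s)/(2*s))
A = -133/2 (A = ((1/2)*(6 + 1)/1)*(-19) = ((1/2)*1*7)*(-19) = (7/2)*(-19) = -133/2 ≈ -66.500)
p(F, y) = -2*y/19 (p(F, y) = 7*(y/(-133/2)) = 7*(y*(-2/133)) = 7*(-2*y/133) = -2*y/19)
43182 + (p(27, -119) - 2057) = 43182 + (-2/19*(-119) - 2057) = 43182 + (238/19 - 2057) = 43182 - 38845/19 = 781613/19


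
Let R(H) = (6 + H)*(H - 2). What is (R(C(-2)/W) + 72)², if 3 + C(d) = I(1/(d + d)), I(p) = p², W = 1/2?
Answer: 20657025/4096 ≈ 5043.2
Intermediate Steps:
W = ½ ≈ 0.50000
C(d) = -3 + 1/(4*d²) (C(d) = -3 + (1/(d + d))² = -3 + (1/(2*d))² = -3 + 1/(4*d²))
R(H) = (-2 + H)*(6 + H) (R(H) = (6 + H)*(-2 + H) = (-2 + H)*(6 + H))
(R(C(-2)/W) + 72)² = ((-12 + ((-3 + (¼)/(-2)²)/(½))² + 4*((-3 + (¼)/(-2)²)/(½))) + 72)² = ((-12 + ((-3 + (¼)*(¼))*2)² + 4*((-3 + (¼)*(¼))*2)) + 72)² = ((-12 + ((-3 + 1/16)*2)² + 4*((-3 + 1/16)*2)) + 72)² = ((-12 + (-47/16*2)² + 4*(-47/16*2)) + 72)² = ((-12 + (-47/8)² + 4*(-47/8)) + 72)² = ((-12 + 2209/64 - 47/2) + 72)² = (-63/64 + 72)² = (4545/64)² = 20657025/4096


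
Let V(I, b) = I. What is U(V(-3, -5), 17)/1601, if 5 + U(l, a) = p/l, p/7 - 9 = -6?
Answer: -12/1601 ≈ -0.0074953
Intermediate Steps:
p = 21 (p = 63 + 7*(-6) = 63 - 42 = 21)
U(l, a) = -5 + 21/l
U(V(-3, -5), 17)/1601 = (-5 + 21/(-3))/1601 = (-5 + 21*(-⅓))/1601 = (-5 - 7)/1601 = (1/1601)*(-12) = -12/1601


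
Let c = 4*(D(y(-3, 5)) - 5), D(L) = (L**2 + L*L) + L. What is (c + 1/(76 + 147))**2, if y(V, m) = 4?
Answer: 764688409/49729 ≈ 15377.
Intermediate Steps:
D(L) = L + 2*L**2 (D(L) = (L**2 + L**2) + L = 2*L**2 + L = L + 2*L**2)
c = 124 (c = 4*(4*(1 + 2*4) - 5) = 4*(4*(1 + 8) - 5) = 4*(4*9 - 5) = 4*(36 - 5) = 4*31 = 124)
(c + 1/(76 + 147))**2 = (124 + 1/(76 + 147))**2 = (124 + 1/223)**2 = (27653/223)**2 = 764688409/49729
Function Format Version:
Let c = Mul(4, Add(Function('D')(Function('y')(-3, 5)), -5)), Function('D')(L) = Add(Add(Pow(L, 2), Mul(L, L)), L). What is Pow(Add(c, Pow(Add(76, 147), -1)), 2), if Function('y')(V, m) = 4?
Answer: Rational(764688409, 49729) ≈ 15377.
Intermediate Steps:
Function('D')(L) = Add(L, Mul(2, Pow(L, 2))) (Function('D')(L) = Add(Add(Pow(L, 2), Pow(L, 2)), L) = Add(Mul(2, Pow(L, 2)), L) = Add(L, Mul(2, Pow(L, 2))))
c = 124 (c = Mul(4, Add(Mul(4, Add(1, Mul(2, 4))), -5)) = Mul(4, Add(Mul(4, Add(1, 8)), -5)) = Mul(4, Add(Mul(4, 9), -5)) = Mul(4, Add(36, -5)) = Mul(4, 31) = 124)
Pow(Add(c, Pow(Add(76, 147), -1)), 2) = Pow(Add(124, Pow(Add(76, 147), -1)), 2) = Pow(Add(124, Pow(223, -1)), 2) = Pow(Add(124, Rational(1, 223)), 2) = Pow(Rational(27653, 223), 2) = Rational(764688409, 49729)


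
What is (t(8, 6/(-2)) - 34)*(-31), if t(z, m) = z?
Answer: 806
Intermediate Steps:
(t(8, 6/(-2)) - 34)*(-31) = (8 - 34)*(-31) = -26*(-31) = 806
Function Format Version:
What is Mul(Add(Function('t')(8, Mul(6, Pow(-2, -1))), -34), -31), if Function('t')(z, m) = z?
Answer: 806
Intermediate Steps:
Mul(Add(Function('t')(8, Mul(6, Pow(-2, -1))), -34), -31) = Mul(Add(8, -34), -31) = Mul(-26, -31) = 806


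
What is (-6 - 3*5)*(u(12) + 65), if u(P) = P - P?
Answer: -1365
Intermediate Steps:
u(P) = 0
(-6 - 3*5)*(u(12) + 65) = (-6 - 3*5)*(0 + 65) = (-6 - 15)*65 = -21*65 = -1365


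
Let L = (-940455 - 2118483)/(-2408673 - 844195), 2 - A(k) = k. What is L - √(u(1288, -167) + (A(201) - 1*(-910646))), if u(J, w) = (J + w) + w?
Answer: 1529469/1626434 - √911401 ≈ -953.73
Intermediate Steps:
A(k) = 2 - k
u(J, w) = J + 2*w
L = 1529469/1626434 (L = -3058938/(-3252868) = -3058938*(-1/3252868) = 1529469/1626434 ≈ 0.94038)
L - √(u(1288, -167) + (A(201) - 1*(-910646))) = 1529469/1626434 - √((1288 + 2*(-167)) + ((2 - 1*201) - 1*(-910646))) = 1529469/1626434 - √((1288 - 334) + ((2 - 201) + 910646)) = 1529469/1626434 - √(954 + (-199 + 910646)) = 1529469/1626434 - √(954 + 910447) = 1529469/1626434 - √911401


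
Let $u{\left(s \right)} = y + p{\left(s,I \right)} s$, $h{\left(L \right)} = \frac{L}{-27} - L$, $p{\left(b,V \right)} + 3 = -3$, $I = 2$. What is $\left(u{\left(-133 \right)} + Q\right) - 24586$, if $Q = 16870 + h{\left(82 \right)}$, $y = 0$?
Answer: $- \frac{189082}{27} \approx -7003.0$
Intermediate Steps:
$p{\left(b,V \right)} = -6$ ($p{\left(b,V \right)} = -3 - 3 = -6$)
$h{\left(L \right)} = - \frac{28 L}{27}$ ($h{\left(L \right)} = L \left(- \frac{1}{27}\right) - L = - \frac{L}{27} - L = - \frac{28 L}{27}$)
$Q = \frac{453194}{27}$ ($Q = 16870 - \frac{2296}{27} = \frac{453194}{27} \approx 16785.0$)
$u{\left(s \right)} = - 6 s$ ($u{\left(s \right)} = 0 - 6 s = - 6 s$)
$\left(u{\left(-133 \right)} + Q\right) - 24586 = \left(\left(-6\right) \left(-133\right) + \frac{453194}{27}\right) - 24586 = \left(798 + \frac{453194}{27}\right) - 24586 = \frac{474740}{27} - 24586 = - \frac{189082}{27}$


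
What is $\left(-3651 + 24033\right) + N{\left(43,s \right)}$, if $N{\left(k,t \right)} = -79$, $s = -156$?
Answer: $20303$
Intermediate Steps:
$\left(-3651 + 24033\right) + N{\left(43,s \right)} = \left(-3651 + 24033\right) - 79 = 20382 - 79 = 20303$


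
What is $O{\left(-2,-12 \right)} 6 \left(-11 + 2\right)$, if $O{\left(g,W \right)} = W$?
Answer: $648$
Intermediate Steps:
$O{\left(-2,-12 \right)} 6 \left(-11 + 2\right) = - 12 \cdot 6 \left(-11 + 2\right) = - 12 \cdot 6 \left(-9\right) = \left(-12\right) \left(-54\right) = 648$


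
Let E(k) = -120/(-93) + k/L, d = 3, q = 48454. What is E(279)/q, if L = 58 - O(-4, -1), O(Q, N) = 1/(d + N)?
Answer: 10949/86369255 ≈ 0.00012677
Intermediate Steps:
O(Q, N) = 1/(3 + N)
L = 115/2 (L = 58 - 1/(3 - 1) = 58 - 1/2 = 58 - 1*½ = 58 - ½ = 115/2 ≈ 57.500)
E(k) = 40/31 + 2*k/115 (E(k) = -120/(-93) + k/(115/2) = -120*(-1/93) + k*(2/115) = 40/31 + 2*k/115)
E(279)/q = (40/31 + (2/115)*279)/48454 = (40/31 + 558/115)*(1/48454) = (21898/3565)*(1/48454) = 10949/86369255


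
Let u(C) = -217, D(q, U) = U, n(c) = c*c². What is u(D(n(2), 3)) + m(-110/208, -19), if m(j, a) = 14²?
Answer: -21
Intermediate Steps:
n(c) = c³
m(j, a) = 196
u(D(n(2), 3)) + m(-110/208, -19) = -217 + 196 = -21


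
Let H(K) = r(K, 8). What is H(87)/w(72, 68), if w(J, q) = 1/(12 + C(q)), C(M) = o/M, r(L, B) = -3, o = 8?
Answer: -618/17 ≈ -36.353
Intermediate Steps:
H(K) = -3
C(M) = 8/M
w(J, q) = 1/(12 + 8/q)
H(87)/w(72, 68) = -3/((1/4)*68/(2 + 3*68)) = -3/((1/4)*68/(2 + 204)) = -3/((1/4)*68/206) = -3/((1/4)*68*(1/206)) = -3/17/206 = -3*206/17 = -618/17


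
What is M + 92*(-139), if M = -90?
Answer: -12878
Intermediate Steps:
M + 92*(-139) = -90 + 92*(-139) = -90 - 12788 = -12878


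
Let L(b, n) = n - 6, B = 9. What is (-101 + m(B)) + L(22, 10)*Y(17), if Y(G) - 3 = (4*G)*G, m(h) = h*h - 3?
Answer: 4613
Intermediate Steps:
L(b, n) = -6 + n
m(h) = -3 + h² (m(h) = h² - 3 = -3 + h²)
Y(G) = 3 + 4*G² (Y(G) = 3 + (4*G)*G = 3 + 4*G²)
(-101 + m(B)) + L(22, 10)*Y(17) = (-101 + (-3 + 9²)) + (-6 + 10)*(3 + 4*17²) = (-101 + (-3 + 81)) + 4*(3 + 4*289) = (-101 + 78) + 4*(3 + 1156) = -23 + 4*1159 = -23 + 4636 = 4613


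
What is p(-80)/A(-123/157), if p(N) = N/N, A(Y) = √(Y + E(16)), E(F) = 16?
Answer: √375073/2389 ≈ 0.25635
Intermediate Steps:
A(Y) = √(16 + Y) (A(Y) = √(Y + 16) = √(16 + Y))
p(N) = 1
p(-80)/A(-123/157) = 1/√(16 - 123/157) = 1/√(2389/157) = 1/(√375073/157) = 1*(√375073/2389) = √375073/2389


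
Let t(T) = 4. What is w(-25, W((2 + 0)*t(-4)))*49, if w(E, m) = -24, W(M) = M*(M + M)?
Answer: -1176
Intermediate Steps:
W(M) = 2*M² (W(M) = M*(2*M) = 2*M²)
w(-25, W((2 + 0)*t(-4)))*49 = -24*49 = -1176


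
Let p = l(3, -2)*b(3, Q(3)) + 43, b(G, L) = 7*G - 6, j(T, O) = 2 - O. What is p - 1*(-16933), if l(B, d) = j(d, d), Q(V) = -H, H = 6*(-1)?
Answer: 17036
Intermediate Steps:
H = -6
Q(V) = 6 (Q(V) = -1*(-6) = 6)
b(G, L) = -6 + 7*G
l(B, d) = 2 - d
p = 103 (p = (2 - 1*(-2))*(-6 + 7*3) + 43 = (2 + 2)*(-6 + 21) + 43 = 4*15 + 43 = 60 + 43 = 103)
p - 1*(-16933) = 103 - 1*(-16933) = 103 + 16933 = 17036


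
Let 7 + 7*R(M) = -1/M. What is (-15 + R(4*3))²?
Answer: 1809025/7056 ≈ 256.38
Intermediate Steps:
R(M) = -1 - 1/(7*M) (R(M) = -1 + (-1/M)/7 = -1 - 1/(7*M))
(-15 + R(4*3))² = (-15 + (-⅐ - 4*3)/((4*3)))² = (-15 + (-⅐ - 1*12)/12)² = (-15 + (-⅐ - 12)/12)² = (-15 + (1/12)*(-85/7))² = (-15 - 85/84)² = (-1345/84)² = 1809025/7056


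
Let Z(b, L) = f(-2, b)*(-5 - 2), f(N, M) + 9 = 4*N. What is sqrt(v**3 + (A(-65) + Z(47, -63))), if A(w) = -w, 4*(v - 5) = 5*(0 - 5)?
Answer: sqrt(11651)/8 ≈ 13.492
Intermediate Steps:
v = -5/4 (v = 5 + (5*(0 - 5))/4 = 5 + (5*(-5))/4 = 5 + (1/4)*(-25) = 5 - 25/4 = -5/4 ≈ -1.2500)
f(N, M) = -9 + 4*N
Z(b, L) = 119 (Z(b, L) = (-9 + 4*(-2))*(-5 - 2) = (-9 - 8)*(-7) = -17*(-7) = 119)
sqrt(v**3 + (A(-65) + Z(47, -63))) = sqrt((-5/4)**3 + (-1*(-65) + 119)) = sqrt(-125/64 + (65 + 119)) = sqrt(-125/64 + 184) = sqrt(11651/64) = sqrt(11651)/8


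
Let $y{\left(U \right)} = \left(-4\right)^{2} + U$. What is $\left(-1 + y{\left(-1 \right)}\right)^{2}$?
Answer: $196$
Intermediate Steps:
$y{\left(U \right)} = 16 + U$
$\left(-1 + y{\left(-1 \right)}\right)^{2} = \left(-1 + \left(16 - 1\right)\right)^{2} = \left(-1 + 15\right)^{2} = 14^{2} = 196$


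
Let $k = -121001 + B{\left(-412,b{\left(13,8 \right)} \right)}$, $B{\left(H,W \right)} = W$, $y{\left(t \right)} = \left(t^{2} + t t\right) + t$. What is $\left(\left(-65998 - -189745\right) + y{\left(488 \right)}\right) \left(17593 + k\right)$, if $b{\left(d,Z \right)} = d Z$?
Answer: $-62036427992$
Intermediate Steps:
$b{\left(d,Z \right)} = Z d$
$y{\left(t \right)} = t + 2 t^{2}$ ($y{\left(t \right)} = \left(t^{2} + t^{2}\right) + t = 2 t^{2} + t = t + 2 t^{2}$)
$k = -120897$ ($k = -121001 + 8 \cdot 13 = -121001 + 104 = -120897$)
$\left(\left(-65998 - -189745\right) + y{\left(488 \right)}\right) \left(17593 + k\right) = \left(\left(-65998 - -189745\right) + 488 \left(1 + 2 \cdot 488\right)\right) \left(17593 - 120897\right) = \left(\left(-65998 + 189745\right) + 488 \left(1 + 976\right)\right) \left(-103304\right) = \left(123747 + 488 \cdot 977\right) \left(-103304\right) = \left(123747 + 476776\right) \left(-103304\right) = 600523 \left(-103304\right) = -62036427992$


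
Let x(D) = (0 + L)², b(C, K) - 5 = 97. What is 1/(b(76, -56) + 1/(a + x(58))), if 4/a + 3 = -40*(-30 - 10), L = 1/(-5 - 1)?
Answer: 1741/235074 ≈ 0.0074062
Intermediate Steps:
b(C, K) = 102 (b(C, K) = 5 + 97 = 102)
L = -⅙ (L = 1/(-6) = -⅙ ≈ -0.16667)
a = 4/1597 (a = 4/(-3 - 40*(-30 - 10)) = 4/(-3 - 40*(-40)) = 4/(-3 + 1600) = 4/1597 ≈ 0.0025047)
x(D) = 1/36 (x(D) = (0 - ⅙)² = (-⅙)² = 1/36)
1/(b(76, -56) + 1/(a + x(58))) = 1/(102 + 1/(4/1597 + 1/36)) = 1/(102 + 1/(1741/57492)) = 1/(102 + 57492/1741) = 1/(235074/1741) = 1741/235074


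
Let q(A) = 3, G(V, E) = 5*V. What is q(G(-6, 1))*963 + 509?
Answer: 3398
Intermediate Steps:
q(G(-6, 1))*963 + 509 = 3*963 + 509 = 2889 + 509 = 3398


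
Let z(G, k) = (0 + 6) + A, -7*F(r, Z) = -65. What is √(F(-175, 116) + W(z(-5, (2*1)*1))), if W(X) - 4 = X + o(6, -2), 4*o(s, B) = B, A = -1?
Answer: √3486/14 ≈ 4.2173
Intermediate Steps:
F(r, Z) = 65/7 (F(r, Z) = -⅐*(-65) = 65/7)
o(s, B) = B/4
z(G, k) = 5 (z(G, k) = (0 + 6) - 1 = 6 - 1 = 5)
W(X) = 7/2 + X (W(X) = 4 + (X + (¼)*(-2)) = 4 + (X - ½) = 4 + (-½ + X) = 7/2 + X)
√(F(-175, 116) + W(z(-5, (2*1)*1))) = √(65/7 + (7/2 + 5)) = √(65/7 + 17/2) = √(249/14) = √3486/14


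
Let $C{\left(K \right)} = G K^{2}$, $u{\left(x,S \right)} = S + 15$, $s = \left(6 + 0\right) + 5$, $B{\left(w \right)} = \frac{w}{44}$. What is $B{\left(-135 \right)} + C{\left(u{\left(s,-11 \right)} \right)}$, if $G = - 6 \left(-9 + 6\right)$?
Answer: $\frac{12537}{44} \approx 284.93$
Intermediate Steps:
$B{\left(w \right)} = \frac{w}{44}$ ($B{\left(w \right)} = w \frac{1}{44} = \frac{w}{44}$)
$s = 11$ ($s = 6 + 5 = 11$)
$G = 18$ ($G = \left(-6\right) \left(-3\right) = 18$)
$u{\left(x,S \right)} = 15 + S$
$C{\left(K \right)} = 18 K^{2}$
$B{\left(-135 \right)} + C{\left(u{\left(s,-11 \right)} \right)} = \frac{1}{44} \left(-135\right) + 18 \left(15 - 11\right)^{2} = - \frac{135}{44} + 18 \cdot 4^{2} = - \frac{135}{44} + 18 \cdot 16 = - \frac{135}{44} + 288 = \frac{12537}{44}$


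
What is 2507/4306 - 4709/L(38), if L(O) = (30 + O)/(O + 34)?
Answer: -21467209/4306 ≈ -4985.4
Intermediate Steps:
L(O) = (30 + O)/(34 + O)
2507/4306 - 4709/L(38) = 2507/4306 - 4709*(34 + 38)/(30 + 38) = 2507*(1/4306) - 4709/(68/72) = 2507/4306 - 4709/((1/72)*68) = 2507/4306 - 4709/17/18 = 2507/4306 - 4709*18/17 = 2507/4306 - 4986 = -21467209/4306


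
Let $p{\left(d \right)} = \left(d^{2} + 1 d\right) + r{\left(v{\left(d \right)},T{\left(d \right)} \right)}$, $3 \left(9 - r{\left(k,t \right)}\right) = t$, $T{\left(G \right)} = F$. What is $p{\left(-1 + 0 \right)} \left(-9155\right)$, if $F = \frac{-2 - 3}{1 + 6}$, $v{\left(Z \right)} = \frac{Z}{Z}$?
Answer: $- \frac{1776070}{21} \approx -84575.0$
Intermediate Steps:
$v{\left(Z \right)} = 1$
$F = - \frac{5}{7} \approx -0.71429$
$T{\left(G \right)} = - \frac{5}{7}$
$r{\left(k,t \right)} = 9 - \frac{t}{3}$
$p{\left(d \right)} = \frac{194}{21} + d + d^{2}$ ($p{\left(d \right)} = \left(d^{2} + 1 d\right) + \left(9 - - \frac{5}{21}\right) = \left(d^{2} + d\right) + \left(9 + \frac{5}{21}\right) = \left(d + d^{2}\right) + \frac{194}{21} = \frac{194}{21} + d + d^{2}$)
$p{\left(-1 + 0 \right)} \left(-9155\right) = \left(\frac{194}{21} + \left(-1 + 0\right) + \left(-1 + 0\right)^{2}\right) \left(-9155\right) = \left(\frac{194}{21} - 1 + \left(-1\right)^{2}\right) \left(-9155\right) = \left(\frac{194}{21} - 1 + 1\right) \left(-9155\right) = \frac{194}{21} \left(-9155\right) = - \frac{1776070}{21}$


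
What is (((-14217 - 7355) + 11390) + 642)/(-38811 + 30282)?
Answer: 3180/2843 ≈ 1.1185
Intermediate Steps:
(((-14217 - 7355) + 11390) + 642)/(-38811 + 30282) = ((-21572 + 11390) + 642)/(-8529) = (-10182 + 642)*(-1/8529) = -9540*(-1/8529) = 3180/2843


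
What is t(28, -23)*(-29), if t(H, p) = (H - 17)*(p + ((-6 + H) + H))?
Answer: -8613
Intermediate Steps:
t(H, p) = (-17 + H)*(-6 + p + 2*H) (t(H, p) = (-17 + H)*(p + (-6 + 2*H)) = (-17 + H)*(-6 + p + 2*H))
t(28, -23)*(-29) = (102 - 40*28 - 17*(-23) + 2*28² + 28*(-23))*(-29) = (102 - 1120 + 391 + 2*784 - 644)*(-29) = (102 - 1120 + 391 + 1568 - 644)*(-29) = 297*(-29) = -8613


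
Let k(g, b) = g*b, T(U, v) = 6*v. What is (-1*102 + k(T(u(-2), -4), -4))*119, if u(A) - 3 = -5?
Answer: -714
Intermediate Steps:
u(A) = -2 (u(A) = 3 - 5 = -2)
k(g, b) = b*g
(-1*102 + k(T(u(-2), -4), -4))*119 = (-1*102 - 24*(-4))*119 = (-102 - 4*(-24))*119 = (-102 + 96)*119 = -6*119 = -714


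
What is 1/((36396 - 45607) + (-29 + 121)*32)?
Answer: -1/6267 ≈ -0.00015957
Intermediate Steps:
1/((36396 - 45607) + (-29 + 121)*32) = 1/(-9211 + 92*32) = 1/(-9211 + 2944) = 1/(-6267) = -1/6267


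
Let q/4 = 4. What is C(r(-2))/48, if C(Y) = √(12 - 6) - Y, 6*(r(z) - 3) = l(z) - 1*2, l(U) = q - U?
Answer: -17/144 + √6/48 ≈ -0.067024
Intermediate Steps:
q = 16 (q = 4*4 = 16)
l(U) = 16 - U
r(z) = 16/3 - z/6 (r(z) = 3 + ((16 - z) - 1*2)/6 = 3 + ((16 - z) - 2)/6 = 3 + (14 - z)/6 = 3 + (7/3 - z/6) = 16/3 - z/6)
C(Y) = √6 - Y
C(r(-2))/48 = (√6 - (16/3 - ⅙*(-2)))/48 = (√6 - (16/3 + ⅓))*(1/48) = (√6 - 1*17/3)*(1/48) = (√6 - 17/3)*(1/48) = (-17/3 + √6)*(1/48) = -17/144 + √6/48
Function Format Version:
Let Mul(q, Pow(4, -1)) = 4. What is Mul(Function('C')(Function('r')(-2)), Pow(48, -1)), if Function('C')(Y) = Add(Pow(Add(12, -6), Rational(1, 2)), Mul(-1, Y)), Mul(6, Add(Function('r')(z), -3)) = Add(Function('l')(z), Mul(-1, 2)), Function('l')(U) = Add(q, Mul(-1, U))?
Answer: Add(Rational(-17, 144), Mul(Rational(1, 48), Pow(6, Rational(1, 2)))) ≈ -0.067024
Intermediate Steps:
q = 16 (q = Mul(4, 4) = 16)
Function('l')(U) = Add(16, Mul(-1, U))
Function('r')(z) = Add(Rational(16, 3), Mul(Rational(-1, 6), z)) (Function('r')(z) = Add(3, Mul(Rational(1, 6), Add(Add(16, Mul(-1, z)), Mul(-1, 2)))) = Add(3, Mul(Rational(1, 6), Add(Add(16, Mul(-1, z)), -2))) = Add(3, Mul(Rational(1, 6), Add(14, Mul(-1, z)))) = Add(3, Add(Rational(7, 3), Mul(Rational(-1, 6), z))) = Add(Rational(16, 3), Mul(Rational(-1, 6), z)))
Function('C')(Y) = Add(Pow(6, Rational(1, 2)), Mul(-1, Y))
Mul(Function('C')(Function('r')(-2)), Pow(48, -1)) = Mul(Add(Pow(6, Rational(1, 2)), Mul(-1, Add(Rational(16, 3), Mul(Rational(-1, 6), -2)))), Pow(48, -1)) = Mul(Add(Pow(6, Rational(1, 2)), Mul(-1, Add(Rational(16, 3), Rational(1, 3)))), Rational(1, 48)) = Mul(Add(Pow(6, Rational(1, 2)), Mul(-1, Rational(17, 3))), Rational(1, 48)) = Mul(Add(Pow(6, Rational(1, 2)), Rational(-17, 3)), Rational(1, 48)) = Mul(Add(Rational(-17, 3), Pow(6, Rational(1, 2))), Rational(1, 48)) = Add(Rational(-17, 144), Mul(Rational(1, 48), Pow(6, Rational(1, 2))))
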